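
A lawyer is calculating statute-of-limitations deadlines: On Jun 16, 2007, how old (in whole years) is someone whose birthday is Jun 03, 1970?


Birth: 1970-06-03
Reference: 2007-06-16
Year difference: 2007 - 1970 = 37
Has birthday (06-03) occurred by 06-16? Yes
Age in full years: 37

37


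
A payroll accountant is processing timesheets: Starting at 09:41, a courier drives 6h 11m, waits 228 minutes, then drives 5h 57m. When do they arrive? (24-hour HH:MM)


Depart: 09:41
Leg 1: +371 min -> 15:52
Layover: +228 min -> 19:40
Leg 2: +357 min -> 01:37
Total travel: 956 minutes = 15h 56m
Arrival: 01:37

01:37


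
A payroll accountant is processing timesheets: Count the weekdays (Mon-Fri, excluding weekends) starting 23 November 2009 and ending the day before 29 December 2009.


Start: 2009-11-23 (Monday)
End (exclusive): 2009-12-29 (Tuesday)
Total calendar days: 36
Full weeks: 36 // 7 = 5 -> 25 weekdays
Remaining 1 days starting on Monday:
  Mon(w) -> 1 weekdays
Total business days: 25 + 1 = 26

26


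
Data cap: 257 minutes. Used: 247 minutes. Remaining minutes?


Total budget: 257 minutes
Time used: 247 minutes
Remaining: 257 - 247 = 10 minutes
Percent used: 96.1%
Percent remaining: 3.9%

10


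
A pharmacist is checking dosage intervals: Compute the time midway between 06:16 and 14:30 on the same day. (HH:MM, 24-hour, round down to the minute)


Start time: 06:16 = 376 minutes from midnight
End time: 14:30 = 870 minutes from midnight
Sum: 376 + 870 = 1246
Midpoint: 1246 / 2 = 623 minutes
Convert: 623 / 60 = 10 hours, 23 minutes
Result: 10:23

10:23


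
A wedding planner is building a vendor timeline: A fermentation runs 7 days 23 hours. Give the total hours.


Days: 7
Extra hours: 23
Hours per day: 24
Days to hours: 7 x 24 = 168
Total: 168 + 23 = 191

191


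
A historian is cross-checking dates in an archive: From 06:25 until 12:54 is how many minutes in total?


Start time: 06:25 = 385 minutes from midnight
End time: 12:54 = 774 minutes from midnight
Difference: 774 - 385 = 389 minutes
That is 6 hours and 29 minutes

389


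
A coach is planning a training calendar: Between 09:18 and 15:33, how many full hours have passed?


Start: 09:18
End: 15:33
Hour difference: 15 - 9 = 6 hours
Minute difference: 33 - 18 = 15 minutes
Total minutes: 375
Complete hours: 375 / 60 = 6 (remainder 15)

6


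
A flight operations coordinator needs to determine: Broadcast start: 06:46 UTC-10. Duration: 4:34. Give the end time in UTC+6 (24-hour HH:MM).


Start: 06:46 in UTC-10
Step 1 - add duration:
  minutes: 46 + 34 = 80 (carry 1h)
  hours: 6 + 4 + 1 = 11
  end in UTC-10: 11:20
Step 2 - convert UTC-10 -> UTC+6:
  offset difference: 6 - (-10) = 16 hours
  11 + (16) = 27 -> mod 24 = 3
Result: 03:20 in UTC+6

03:20


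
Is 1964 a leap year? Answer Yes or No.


Year: 1964
Divisible by 4? 1964 / 4 = 491.0 -> Yes
Divisible by 100? 1964 / 100 = 19.64 -> No
Divisible by 4 but not 100, so it IS a leap year

Yes


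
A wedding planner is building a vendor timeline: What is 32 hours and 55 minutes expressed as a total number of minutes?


Hours: 32
Minutes: 55
Convert hours to minutes: 32 x 60 = 1920
Add remaining minutes: 1920 + 55 = 1975

1975


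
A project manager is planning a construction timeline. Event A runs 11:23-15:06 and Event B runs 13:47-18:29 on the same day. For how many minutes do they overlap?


Interval A: [683, 906] minutes from midnight
Interval B: [827, 1109] minutes from midnight
Overlap start = max(683, 827) = 827
Overlap end = min(906, 1109) = 906
Overlap = 906 - 827 = 79 minutes

79


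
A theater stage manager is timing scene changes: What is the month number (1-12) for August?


Calendar month order:
7. July
8. August <--
9. September
August is month number 8

8


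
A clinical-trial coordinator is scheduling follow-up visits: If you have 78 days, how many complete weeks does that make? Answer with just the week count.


Total days: 78
Days per week: 7
Division: 78 / 7 = 11 remainder 1
Complete weeks: 11
Remaining days: 1

11


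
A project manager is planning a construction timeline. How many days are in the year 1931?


Year: 1931
Check leap year rules:
Divisible by 4? No
1931 is not a leap year
Days: 365

365


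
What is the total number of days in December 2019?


Month: December
Year: 2019
December is a 31-day month
Total: 31 days

31


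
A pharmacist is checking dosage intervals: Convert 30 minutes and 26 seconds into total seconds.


Minutes: 30
Seconds: 26
Convert minutes to seconds: 30 x 60 = 1800
Add remaining seconds: 1800 + 26 = 1826

1826


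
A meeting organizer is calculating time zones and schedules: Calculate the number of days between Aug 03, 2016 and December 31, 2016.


Start: August 03, 2016
End: December 31, 2016
Days left in August: 28
September: 30
October: 31
November: 30
December: 31
Sum of remaining months: 122
Total: 28 + 122 = 150

150


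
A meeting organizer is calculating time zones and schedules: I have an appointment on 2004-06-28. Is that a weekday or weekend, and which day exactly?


Date: 2004-06-28
January 1, 2004 is a Thursday
Day of year: 180
Offset from Jan 1: 179 days
179 mod 7 = 4
Result: Monday

Monday


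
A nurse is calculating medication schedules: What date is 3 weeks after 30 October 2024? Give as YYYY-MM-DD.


Start: 2024-10-30
Weeks to add: 3
Convert to days: 3 x 7 = 21 days
Add 21 days to 2024-10-30
Result: 2024-11-20

2024-11-20


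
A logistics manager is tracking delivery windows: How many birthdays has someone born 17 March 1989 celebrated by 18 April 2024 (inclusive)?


Birth: 1989-03-17
Reference: 2024-04-18
Year difference: 2024 - 1989 = 35
Has birthday (03-17) occurred by 04-18? Yes
Age in full years: 35

35


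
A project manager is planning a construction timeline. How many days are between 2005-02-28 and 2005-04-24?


Start date: 2005-02-28
End date: 2005-04-24
Feb 2005: +1 days
Mar 2005: +31 days
Apr 2005: +23 days
Total: 55 days

55


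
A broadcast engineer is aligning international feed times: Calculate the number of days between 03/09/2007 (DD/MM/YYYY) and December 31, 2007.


Start: September 03, 2007
End: December 31, 2007
Days left in September: 27
October: 31
November: 30
December: 31
Sum of remaining months: 92
Total: 27 + 92 = 119

119


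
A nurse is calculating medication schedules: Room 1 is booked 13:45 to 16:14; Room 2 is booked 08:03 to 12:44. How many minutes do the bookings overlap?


Interval A: [825, 974] minutes from midnight
Interval B: [483, 764] minutes from midnight
Overlap start = max(825, 483) = 825
Overlap end = min(974, 764) = 764
End <= start, so the intervals do not overlap: 0 minutes

0


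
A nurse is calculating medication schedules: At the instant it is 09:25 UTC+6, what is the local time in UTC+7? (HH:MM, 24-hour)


Local time: 09:25 at UTC+6 (offset 6h)
Target zone: UTC+7 (offset 7h)
Difference: 7 - (6) = 1 hours
Calculation: 9 + (1) = 10
Result: 10:25

10:25


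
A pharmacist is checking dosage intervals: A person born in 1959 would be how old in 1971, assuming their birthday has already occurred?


Birth year: 1959
Current year: 1971
Age = current year - birth year
Age = 1971 - 1959 = 12

12


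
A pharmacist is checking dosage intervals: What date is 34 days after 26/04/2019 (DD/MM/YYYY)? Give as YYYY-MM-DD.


Start: 2019-04-26
Adding 34 days
Days remaining in April: 4
After April: 30 days still to add
May 2019 has 31 days, need 30
Result: 2019-05-30

2019-05-30


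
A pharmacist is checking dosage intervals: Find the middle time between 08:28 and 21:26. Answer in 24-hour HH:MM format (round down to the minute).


Start time: 08:28 = 508 minutes from midnight
End time: 21:26 = 1286 minutes from midnight
Sum: 508 + 1286 = 1794
Midpoint: 1794 / 2 = 897 minutes
Convert: 897 / 60 = 14 hours, 57 minutes
Result: 14:57

14:57


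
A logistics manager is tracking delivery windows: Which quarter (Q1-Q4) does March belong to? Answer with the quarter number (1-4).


Month: March (month 3)
Q1: January-March (months 1-3)
Q2: April-June (months 4-6)
Q3: July-September (months 7-9)
Q4: October-December (months 10-12)
Month 3 falls in Q1

1


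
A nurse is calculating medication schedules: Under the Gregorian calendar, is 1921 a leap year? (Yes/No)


Year: 1921
Divisible by 4? 1921 / 4 = 480.25 -> No
Not divisible by 4, so NOT a leap year

No


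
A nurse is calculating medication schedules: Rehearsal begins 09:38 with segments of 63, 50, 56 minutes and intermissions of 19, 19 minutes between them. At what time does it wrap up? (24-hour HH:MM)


Start: 09:38 = 578 min from midnight
  after task 1 (63 min): 10:41
  after break (19 min): 11:00
  after task 2 (50 min): 11:50
  after break (19 min): 12:09
  after task 3 (56 min): 13:05
Total elapsed: 207 minutes
End time: 13:05

13:05


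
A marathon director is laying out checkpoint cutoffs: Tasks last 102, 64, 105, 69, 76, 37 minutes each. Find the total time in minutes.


Durations: 102, 64, 105, 69, 76, 37
Running sum: 102
+ 64 = 166
+ 105 = 271
+ 69 = 340
+ 76 = 416
+ 37 = 453
Total duration: 453 minutes
That is 7 hours and 33 minutes

453


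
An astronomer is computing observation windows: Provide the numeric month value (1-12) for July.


Calendar month order:
6. June
7. July <--
8. August
July is month number 7

7


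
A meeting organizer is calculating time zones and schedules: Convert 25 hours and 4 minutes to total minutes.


Hours: 25
Extra minutes: 4
Minutes per hour: 60
Hours to minutes: 25 x 60 = 1500
Total: 1500 + 4 = 1504

1504


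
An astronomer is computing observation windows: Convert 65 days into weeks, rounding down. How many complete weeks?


Total days: 65
Days per week: 7
Division: 65 / 7 = 9 remainder 2
Complete weeks: 9
Remaining days: 2

9


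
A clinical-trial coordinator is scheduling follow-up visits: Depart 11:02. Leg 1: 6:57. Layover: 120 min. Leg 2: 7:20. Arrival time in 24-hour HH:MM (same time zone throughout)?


Depart: 11:02
Leg 1: +417 min -> 17:59
Layover: +120 min -> 19:59
Leg 2: +440 min -> 03:19
Total travel: 977 minutes = 16h 17m
Arrival: 03:19

03:19


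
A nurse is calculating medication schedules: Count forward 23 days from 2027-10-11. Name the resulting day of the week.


Start: 2027-10-11 (Monday)
Step 1 - find target date: add 23 days
  2027-10-11 + 23 days = 2027-11-03
Step 2 - day of week:
  23 mod 7 = 2
  Monday + 2 days -> Wednesday
Result: Wednesday (2027-11-03)

Wednesday


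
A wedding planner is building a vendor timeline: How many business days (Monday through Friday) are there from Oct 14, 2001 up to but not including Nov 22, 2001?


Start: 2001-10-14 (Sunday)
End (exclusive): 2001-11-22 (Thursday)
Total calendar days: 39
Full weeks: 39 // 7 = 5 -> 25 weekdays
Remaining 4 days starting on Sunday:
  Sun(-), Mon(w), Tue(w), Wed(w) -> 3 weekdays
Total business days: 25 + 3 = 28

28


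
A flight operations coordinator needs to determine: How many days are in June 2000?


Month: June
Year: 2000
June is a 30-day month
Total: 30 days

30


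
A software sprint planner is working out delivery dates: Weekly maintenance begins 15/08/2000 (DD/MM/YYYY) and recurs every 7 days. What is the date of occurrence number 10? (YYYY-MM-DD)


First occurrence: 2000-08-15 (occurrence 1)
Each occurrence is 7 days after the previous.
Occurrence 10 is 9 weeks after the first.
9 weeks = 63 days
2000-08-15 + 63 days = 2000-10-17

2000-10-17


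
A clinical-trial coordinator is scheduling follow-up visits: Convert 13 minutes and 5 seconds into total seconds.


Minutes: 13
Seconds: 5
Convert minutes to seconds: 13 x 60 = 780
Add remaining seconds: 780 + 5 = 785

785


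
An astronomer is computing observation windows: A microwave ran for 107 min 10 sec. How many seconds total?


Minutes: 107
Extra seconds: 10
Seconds per minute: 60
Minutes to seconds: 107 x 60 = 6420
Total: 6420 + 10 = 6430

6430


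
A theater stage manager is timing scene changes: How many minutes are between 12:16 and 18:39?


Start time: 12:16 = 736 minutes from midnight
End time: 18:39 = 1119 minutes from midnight
Difference: 1119 - 736 = 383 minutes
That is 6 hours and 23 minutes

383


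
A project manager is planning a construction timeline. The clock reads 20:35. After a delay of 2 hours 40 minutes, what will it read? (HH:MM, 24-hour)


Start time: 20:35
Adding: 2 hours 40 minutes
Minutes: 35 + 40 = 75
Minute overflow: 75 >= 60, so carry 1 hour, minutes = 15
Hours: 20 + 2 + 1 = 23
Result: 23:15

23:15


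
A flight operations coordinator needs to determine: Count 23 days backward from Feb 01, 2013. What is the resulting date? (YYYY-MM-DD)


Start: 2013-02-01
Subtracting 23 days
Days already passed in February: 1
After going back through February: 22 more days to subtract
January 2013 has 31 days, need 22
Result: 2013-01-09

2013-01-09


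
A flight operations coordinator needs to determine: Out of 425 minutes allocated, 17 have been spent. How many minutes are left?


Total budget: 425 minutes
Time used: 17 minutes
Remaining: 425 - 17 = 408 minutes
Percent used: 4.0%
Percent remaining: 96.0%

408


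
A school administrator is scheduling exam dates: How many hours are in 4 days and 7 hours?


Days: 4
Extra hours: 7
Hours per day: 24
Days to hours: 4 x 24 = 96
Total: 96 + 7 = 103

103


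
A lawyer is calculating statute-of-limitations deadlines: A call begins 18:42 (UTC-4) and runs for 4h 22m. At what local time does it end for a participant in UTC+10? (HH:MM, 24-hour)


Start: 18:42 in UTC-4
Step 1 - add duration:
  minutes: 42 + 22 = 64 (carry 1h)
  hours: 18 + 4 + 1 = 23
  end in UTC-4: 23:04
Step 2 - convert UTC-4 -> UTC+10:
  offset difference: 10 - (-4) = 14 hours
  23 + (14) = 37 -> mod 24 = 13
Result: 13:04 in UTC+10

13:04


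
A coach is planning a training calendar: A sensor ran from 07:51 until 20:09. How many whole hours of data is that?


Start: 07:51
End: 20:09
Hour difference: 20 - 7 = 13 hours
Minute difference: 9 - 51 = -42 minutes
Total minutes: 738
Complete hours: 738 / 60 = 12 (remainder 18)

12


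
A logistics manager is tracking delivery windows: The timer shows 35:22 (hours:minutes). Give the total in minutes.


Hours: 35
Minutes: 22
Convert hours to minutes: 35 x 60 = 2100
Add remaining minutes: 2100 + 22 = 2122

2122


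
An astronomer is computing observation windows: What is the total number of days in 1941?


Year: 1941
Check leap year rules:
Divisible by 4? No
1941 is not a leap year
Days: 365

365


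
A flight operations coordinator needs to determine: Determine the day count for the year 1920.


Year: 1920
Check leap year rules:
Divisible by 4? Yes
Divisible by 100? No
1920 is a leap year
Days: 366

366


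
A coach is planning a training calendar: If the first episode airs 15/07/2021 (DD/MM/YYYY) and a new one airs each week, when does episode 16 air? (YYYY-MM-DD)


First occurrence: 2021-07-15 (occurrence 1)
Each occurrence is 7 days after the previous.
Occurrence 16 is 15 weeks after the first.
15 weeks = 105 days
2021-07-15 + 105 days = 2021-10-28

2021-10-28


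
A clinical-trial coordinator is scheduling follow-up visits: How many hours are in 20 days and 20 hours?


Days: 20
Extra hours: 20
Hours per day: 24
Days to hours: 20 x 24 = 480
Total: 480 + 20 = 500

500


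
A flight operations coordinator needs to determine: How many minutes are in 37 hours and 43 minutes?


Hours: 37
Extra minutes: 43
Minutes per hour: 60
Hours to minutes: 37 x 60 = 2220
Total: 2220 + 43 = 2263

2263


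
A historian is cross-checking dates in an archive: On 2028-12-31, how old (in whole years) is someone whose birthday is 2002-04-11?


Birth: 2002-04-11
Reference: 2028-12-31
Year difference: 2028 - 2002 = 26
Has birthday (04-11) occurred by 12-31? Yes
Age in full years: 26

26


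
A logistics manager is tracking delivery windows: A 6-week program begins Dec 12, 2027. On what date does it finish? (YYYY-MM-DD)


Start: 2027-12-12
Weeks to add: 6
Convert to days: 6 x 7 = 42 days
Add 42 days to 2027-12-12
Result: 2028-01-23

2028-01-23


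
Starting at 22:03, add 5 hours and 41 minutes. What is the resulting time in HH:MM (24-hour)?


Start time: 22:03
Adding: 5 hours 41 minutes
Minutes: 3 + 41 = 44
Hours: 22 + 5 + 0 = 27
Hour wraparound: 27 mod 24 = 3
Result: 03:44

03:44


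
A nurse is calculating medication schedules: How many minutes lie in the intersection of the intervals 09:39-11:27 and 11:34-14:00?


Interval A: [579, 687] minutes from midnight
Interval B: [694, 840] minutes from midnight
Overlap start = max(579, 694) = 694
Overlap end = min(687, 840) = 687
End <= start, so the intervals do not overlap: 0 minutes

0


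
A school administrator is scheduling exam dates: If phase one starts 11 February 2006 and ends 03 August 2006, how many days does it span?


Start date: 2006-02-11
End date: 2006-08-03
Feb 2006: +18 days
Mar 2006: +31 days
Apr 2006: +30 days
... (4 more months)
Total: 173 days

173


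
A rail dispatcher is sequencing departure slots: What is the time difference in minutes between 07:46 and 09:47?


Start time: 07:46 = 466 minutes from midnight
End time: 09:47 = 587 minutes from midnight
Difference: 587 - 466 = 121 minutes
That is 2 hours and 1 minutes

121


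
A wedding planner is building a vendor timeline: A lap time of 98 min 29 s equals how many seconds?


Minutes: 98
Seconds: 29
Convert minutes to seconds: 98 x 60 = 5880
Add remaining seconds: 5880 + 29 = 5909

5909


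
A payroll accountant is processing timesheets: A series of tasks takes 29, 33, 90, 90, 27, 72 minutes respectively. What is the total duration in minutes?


Durations: 29, 33, 90, 90, 27, 72
Running sum: 29
+ 33 = 62
+ 90 = 152
+ 90 = 242
+ 27 = 269
+ 72 = 341
Total duration: 341 minutes
That is 5 hours and 41 minutes

341


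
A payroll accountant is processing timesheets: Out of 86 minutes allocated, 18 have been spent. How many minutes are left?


Total budget: 86 minutes
Time used: 18 minutes
Remaining: 86 - 18 = 68 minutes
Percent used: 20.9%
Percent remaining: 79.1%

68


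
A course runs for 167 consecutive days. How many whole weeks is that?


Total days: 167
Days per week: 7
Division: 167 / 7 = 23 remainder 6
Complete weeks: 23
Remaining days: 6

23


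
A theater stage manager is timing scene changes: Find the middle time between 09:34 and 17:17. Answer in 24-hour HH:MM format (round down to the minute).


Start time: 09:34 = 574 minutes from midnight
End time: 17:17 = 1037 minutes from midnight
Sum: 574 + 1037 = 1611
Midpoint: 1611 / 2 = 805 minutes
Convert: 805 / 60 = 13 hours, 25 minutes
Result: 13:25

13:25


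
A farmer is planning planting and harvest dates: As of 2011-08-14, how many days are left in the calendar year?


Start: August 14, 2011
End: December 31, 2011
Days left in August: 17
September: 30
October: 31
November: 30
December: 31
Sum of remaining months: 122
Total: 17 + 122 = 139

139


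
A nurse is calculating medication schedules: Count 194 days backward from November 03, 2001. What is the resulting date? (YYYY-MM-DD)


Start: 2001-11-03
Subtracting 194 days
Days already passed in November: 3
After going back through November: 191 more days to subtract
October 2001: 31 days, 160 remaining
September 2001: 30 days, 130 remaining
August 2001: 31 days, 99 remaining
July 2001: 31 days, 68 remaining
Result: 2001-04-23

2001-04-23


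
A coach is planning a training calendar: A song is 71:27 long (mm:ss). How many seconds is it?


Minutes: 71
Extra seconds: 27
Seconds per minute: 60
Minutes to seconds: 71 x 60 = 4260
Total: 4260 + 27 = 4287

4287


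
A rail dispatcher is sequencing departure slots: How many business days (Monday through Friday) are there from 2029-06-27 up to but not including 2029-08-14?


Start: 2029-06-27 (Wednesday)
End (exclusive): 2029-08-14 (Tuesday)
Total calendar days: 48
Full weeks: 48 // 7 = 6 -> 30 weekdays
Remaining 6 days starting on Wednesday:
  Wed(w), Thu(w), Fri(w), Sat(-), Sun(-), Mon(w) -> 4 weekdays
Total business days: 30 + 4 = 34

34


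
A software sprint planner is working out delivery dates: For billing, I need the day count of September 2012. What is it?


Month: September
Year: 2012
September is a 30-day month
Total: 30 days

30


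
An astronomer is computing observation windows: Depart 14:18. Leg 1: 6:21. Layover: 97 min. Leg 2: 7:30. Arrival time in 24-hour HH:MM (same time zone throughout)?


Depart: 14:18
Leg 1: +381 min -> 20:39
Layover: +97 min -> 22:16
Leg 2: +450 min -> 05:46
Total travel: 928 minutes = 15h 28m
Arrival: 05:46

05:46


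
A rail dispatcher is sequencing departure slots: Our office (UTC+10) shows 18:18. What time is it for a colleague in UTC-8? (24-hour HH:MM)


Local time: 18:18 at UTC+10 (offset 10h)
Target zone: UTC-8 (offset -8h)
Difference: -8 - (10) = -18 hours
Calculation: 18 + (-18) = 0
Result: 00:18

00:18


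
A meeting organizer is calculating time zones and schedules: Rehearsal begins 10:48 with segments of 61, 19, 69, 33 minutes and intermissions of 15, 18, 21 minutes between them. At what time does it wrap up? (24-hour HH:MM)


Start: 10:48 = 648 min from midnight
  after task 1 (61 min): 11:49
  after break (15 min): 12:04
  after task 2 (19 min): 12:23
  after break (18 min): 12:41
  after task 3 (69 min): 13:50
  after break (21 min): 14:11
  after task 4 (33 min): 14:44
Total elapsed: 236 minutes
End time: 14:44

14:44


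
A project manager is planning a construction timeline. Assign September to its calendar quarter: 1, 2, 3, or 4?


Month: September (month 9)
Q1: January-March (months 1-3)
Q2: April-June (months 4-6)
Q3: July-September (months 7-9)
Q4: October-December (months 10-12)
Month 9 falls in Q3

3


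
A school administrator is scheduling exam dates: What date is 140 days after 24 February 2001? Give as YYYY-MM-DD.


Start: 2001-02-24
Adding 140 days
Days remaining in February: 4
After February: 136 days still to add
March 2001: 31 days, 105 remaining
April 2001: 30 days, 75 remaining
May 2001: 31 days, 44 remaining
June 2001: 30 days, 14 remaining
Result: 2001-07-14

2001-07-14


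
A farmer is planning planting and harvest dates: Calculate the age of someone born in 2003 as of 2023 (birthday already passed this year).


Birth year: 2003
Current year: 2023
Age = current year - birth year
Age = 2023 - 2003 = 20

20


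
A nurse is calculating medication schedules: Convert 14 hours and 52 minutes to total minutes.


Hours: 14
Minutes: 52
Convert hours to minutes: 14 x 60 = 840
Add remaining minutes: 840 + 52 = 892

892


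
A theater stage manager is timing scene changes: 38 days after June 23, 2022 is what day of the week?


Start: 2022-06-23 (Thursday)
Step 1 - find target date: add 38 days
  2022-06-23 + 38 days = 2022-07-31
Step 2 - day of week:
  38 mod 7 = 3
  Thursday + 3 days -> Sunday
Result: Sunday (2022-07-31)

Sunday


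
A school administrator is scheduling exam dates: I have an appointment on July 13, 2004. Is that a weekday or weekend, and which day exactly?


Date: 2004-07-13
January 1, 2004 is a Thursday
Day of year: 195
Offset from Jan 1: 194 days
194 mod 7 = 5
Result: Tuesday

Tuesday


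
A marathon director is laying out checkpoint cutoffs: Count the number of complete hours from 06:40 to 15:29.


Start: 06:40
End: 15:29
Hour difference: 15 - 6 = 9 hours
Minute difference: 29 - 40 = -11 minutes
Total minutes: 529
Complete hours: 529 / 60 = 8 (remainder 49)

8


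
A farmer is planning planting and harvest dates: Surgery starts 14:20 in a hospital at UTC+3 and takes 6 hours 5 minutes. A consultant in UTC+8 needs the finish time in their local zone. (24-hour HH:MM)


Start: 14:20 in UTC+3
Step 1 - add duration:
  minutes: 20 + 5 = 25
  hours: 14 + 6 + 0 = 20
  end in UTC+3: 20:25
Step 2 - convert UTC+3 -> UTC+8:
  offset difference: 8 - (3) = 5 hours
  20 + (5) = 25 -> mod 24 = 1
Result: 01:25 in UTC+8

01:25


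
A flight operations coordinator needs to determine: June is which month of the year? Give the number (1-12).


Calendar month order:
5. May
6. June <--
7. July
June is month number 6

6


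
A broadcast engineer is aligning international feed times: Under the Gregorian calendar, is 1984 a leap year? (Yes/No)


Year: 1984
Divisible by 4? 1984 / 4 = 496.0 -> Yes
Divisible by 100? 1984 / 100 = 19.84 -> No
Divisible by 4 but not 100, so it IS a leap year

Yes


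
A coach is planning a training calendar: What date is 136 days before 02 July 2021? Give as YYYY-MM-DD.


Start: 2021-07-02
Subtracting 136 days
Days already passed in July: 2
After going back through July: 134 more days to subtract
June 2021: 30 days, 104 remaining
May 2021: 31 days, 73 remaining
April 2021: 30 days, 43 remaining
March 2021: 31 days, 12 remaining
Result: 2021-02-16

2021-02-16


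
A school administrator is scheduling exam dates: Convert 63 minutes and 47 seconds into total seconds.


Minutes: 63
Seconds: 47
Convert minutes to seconds: 63 x 60 = 3780
Add remaining seconds: 3780 + 47 = 3827

3827


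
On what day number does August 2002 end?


Month: August
Year: 2002
August is a 31-day month
Total: 31 days

31


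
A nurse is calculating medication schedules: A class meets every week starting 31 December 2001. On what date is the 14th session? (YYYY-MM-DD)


First occurrence: 2001-12-31 (occurrence 1)
Each occurrence is 7 days after the previous.
Occurrence 14 is 13 weeks after the first.
13 weeks = 91 days
2001-12-31 + 91 days = 2002-04-01

2002-04-01


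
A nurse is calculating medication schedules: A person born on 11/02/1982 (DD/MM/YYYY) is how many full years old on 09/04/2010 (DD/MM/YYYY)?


Birth: 1982-02-11
Reference: 2010-04-09
Year difference: 2010 - 1982 = 28
Has birthday (02-11) occurred by 04-09? Yes
Age in full years: 28

28


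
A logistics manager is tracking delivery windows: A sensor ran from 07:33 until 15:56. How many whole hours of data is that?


Start: 07:33
End: 15:56
Hour difference: 15 - 7 = 8 hours
Minute difference: 56 - 33 = 23 minutes
Total minutes: 503
Complete hours: 503 / 60 = 8 (remainder 23)

8


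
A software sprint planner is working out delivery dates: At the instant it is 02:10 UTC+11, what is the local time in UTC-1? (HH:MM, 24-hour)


Local time: 02:10 at UTC+11 (offset 11h)
Target zone: UTC-1 (offset -1h)
Difference: -1 - (11) = -12 hours
Calculation: 2 + (-12) = -10
Wraparound: (-10) mod 24 = 14
Result: 14:10

14:10


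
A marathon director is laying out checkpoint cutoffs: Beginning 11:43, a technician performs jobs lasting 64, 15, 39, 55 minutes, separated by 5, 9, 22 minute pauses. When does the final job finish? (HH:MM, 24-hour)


Start: 11:43 = 703 min from midnight
  after task 1 (64 min): 12:47
  after break (5 min): 12:52
  after task 2 (15 min): 13:07
  after break (9 min): 13:16
  after task 3 (39 min): 13:55
  after break (22 min): 14:17
  after task 4 (55 min): 15:12
Total elapsed: 209 minutes
End time: 15:12

15:12


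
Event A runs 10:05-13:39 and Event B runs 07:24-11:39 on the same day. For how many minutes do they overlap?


Interval A: [605, 819] minutes from midnight
Interval B: [444, 699] minutes from midnight
Overlap start = max(605, 444) = 605
Overlap end = min(819, 699) = 699
Overlap = 699 - 605 = 94 minutes

94


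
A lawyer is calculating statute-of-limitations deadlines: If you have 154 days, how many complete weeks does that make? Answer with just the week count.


Total days: 154
Days per week: 7
Division: 154 / 7 = 22 remainder 0
Complete weeks: 22
Remaining days: 0

22


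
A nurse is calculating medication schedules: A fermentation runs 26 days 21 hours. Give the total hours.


Days: 26
Extra hours: 21
Hours per day: 24
Days to hours: 26 x 24 = 624
Total: 624 + 21 = 645

645


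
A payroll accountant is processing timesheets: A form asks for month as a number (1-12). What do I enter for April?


Calendar month order:
3. March
4. April <--
5. May
April is month number 4

4


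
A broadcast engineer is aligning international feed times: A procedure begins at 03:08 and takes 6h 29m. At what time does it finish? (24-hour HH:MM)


Start time: 03:08
Adding: 6 hours 29 minutes
Minutes: 8 + 29 = 37
Hours: 3 + 6 + 0 = 9
Result: 09:37

09:37


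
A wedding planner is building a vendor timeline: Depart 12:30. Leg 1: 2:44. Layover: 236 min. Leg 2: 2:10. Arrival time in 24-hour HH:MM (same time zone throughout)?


Depart: 12:30
Leg 1: +164 min -> 15:14
Layover: +236 min -> 19:10
Leg 2: +130 min -> 21:20
Total travel: 530 minutes = 8h 50m
Arrival: 21:20

21:20


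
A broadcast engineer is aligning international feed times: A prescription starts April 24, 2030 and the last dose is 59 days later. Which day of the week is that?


Start: 2030-04-24 (Wednesday)
Step 1 - find target date: add 59 days
  2030-04-24 + 59 days = 2030-06-22
Step 2 - day of week:
  59 mod 7 = 3
  Wednesday + 3 days -> Saturday
Result: Saturday (2030-06-22)

Saturday


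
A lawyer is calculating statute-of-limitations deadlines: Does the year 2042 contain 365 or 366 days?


Year: 2042
Check leap year rules:
Divisible by 4? No
2042 is not a leap year
Days: 365

365


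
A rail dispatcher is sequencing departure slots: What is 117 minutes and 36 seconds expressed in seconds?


Minutes: 117
Extra seconds: 36
Seconds per minute: 60
Minutes to seconds: 117 x 60 = 7020
Total: 7020 + 36 = 7056

7056


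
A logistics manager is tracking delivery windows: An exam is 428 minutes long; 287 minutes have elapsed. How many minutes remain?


Total budget: 428 minutes
Time used: 287 minutes
Remaining: 428 - 287 = 141 minutes
Percent used: 67.1%
Percent remaining: 32.9%

141


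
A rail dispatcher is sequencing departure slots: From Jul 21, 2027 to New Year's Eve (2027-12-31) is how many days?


Start: July 21, 2027
End: December 31, 2027
Days left in July: 10
August: 31
September: 30
October: 31
November: 30
... plus remaining months
Sum of remaining months: 153
Total: 10 + 153 = 163

163


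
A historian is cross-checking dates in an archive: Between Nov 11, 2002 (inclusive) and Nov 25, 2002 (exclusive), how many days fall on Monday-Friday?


Start: 2002-11-11 (Monday)
End (exclusive): 2002-11-25 (Monday)
Total calendar days: 14
Full weeks: 14 // 7 = 2 -> 10 weekdays
Remaining 0 days starting on Monday:
Total business days: 10 + 0 = 10

10


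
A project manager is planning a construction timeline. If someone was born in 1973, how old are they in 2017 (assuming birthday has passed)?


Birth year: 1973
Current year: 2017
Age = current year - birth year
Age = 2017 - 1973 = 44

44


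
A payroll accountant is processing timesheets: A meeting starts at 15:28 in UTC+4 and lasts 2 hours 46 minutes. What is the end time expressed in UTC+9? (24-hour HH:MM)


Start: 15:28 in UTC+4
Step 1 - add duration:
  minutes: 28 + 46 = 74 (carry 1h)
  hours: 15 + 2 + 1 = 18
  end in UTC+4: 18:14
Step 2 - convert UTC+4 -> UTC+9:
  offset difference: 9 - (4) = 5 hours
  18 + (5) = 23 -> mod 24 = 23
Result: 23:14 in UTC+9

23:14


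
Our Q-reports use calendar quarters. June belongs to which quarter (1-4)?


Month: June (month 6)
Q1: January-March (months 1-3)
Q2: April-June (months 4-6)
Q3: July-September (months 7-9)
Q4: October-December (months 10-12)
Month 6 falls in Q2

2


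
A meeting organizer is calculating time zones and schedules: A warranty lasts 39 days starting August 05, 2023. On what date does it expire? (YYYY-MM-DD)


Start: 2023-08-05
Adding 39 days
Days remaining in August: 26
After August: 13 days still to add
September 2023 has 30 days, need 13
Result: 2023-09-13

2023-09-13


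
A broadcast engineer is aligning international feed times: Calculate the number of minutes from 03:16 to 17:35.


Start time: 03:16 = 196 minutes from midnight
End time: 17:35 = 1055 minutes from midnight
Difference: 1055 - 196 = 859 minutes
That is 14 hours and 19 minutes

859


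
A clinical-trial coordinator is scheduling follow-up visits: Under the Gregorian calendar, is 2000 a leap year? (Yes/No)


Year: 2000
Divisible by 4? 2000 / 4 = 500.0 -> Yes
Divisible by 100? 2000 / 100 = 20.0 -> Yes
Divisible by 400? 2000 / 400 = 5.0 -> Yes
Divisible by 400, so it IS a leap year

Yes


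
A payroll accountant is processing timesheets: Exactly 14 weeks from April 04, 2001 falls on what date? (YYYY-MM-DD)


Start: 2001-04-04
Weeks to add: 14
Convert to days: 14 x 7 = 98 days
Add 98 days to 2001-04-04
Result: 2001-07-11

2001-07-11


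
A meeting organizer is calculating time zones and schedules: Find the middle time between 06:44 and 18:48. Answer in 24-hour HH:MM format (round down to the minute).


Start time: 06:44 = 404 minutes from midnight
End time: 18:48 = 1128 minutes from midnight
Sum: 404 + 1128 = 1532
Midpoint: 1532 / 2 = 766 minutes
Convert: 766 / 60 = 12 hours, 46 minutes
Result: 12:46

12:46


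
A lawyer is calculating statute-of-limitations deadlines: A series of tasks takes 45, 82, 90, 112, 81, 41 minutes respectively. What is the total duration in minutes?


Durations: 45, 82, 90, 112, 81, 41
Running sum: 45
+ 82 = 127
+ 90 = 217
+ 112 = 329
+ 81 = 410
+ 41 = 451
Total duration: 451 minutes
That is 7 hours and 31 minutes

451


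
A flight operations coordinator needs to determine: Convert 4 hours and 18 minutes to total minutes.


Hours: 4
Extra minutes: 18
Minutes per hour: 60
Hours to minutes: 4 x 60 = 240
Total: 240 + 18 = 258

258


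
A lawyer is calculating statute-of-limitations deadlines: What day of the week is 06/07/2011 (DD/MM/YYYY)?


Date: 2011-07-06
January 1, 2011 is a Saturday
Day of year: 187
Offset from Jan 1: 186 days
186 mod 7 = 4
Result: Wednesday

Wednesday


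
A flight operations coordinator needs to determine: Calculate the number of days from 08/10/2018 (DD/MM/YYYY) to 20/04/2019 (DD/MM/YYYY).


Start date: 2018-10-08
End date: 2019-04-20
Oct 2018: +24 days
Nov 2018: +30 days
Dec 2018: +31 days
... (4 more months)
Total: 194 days

194


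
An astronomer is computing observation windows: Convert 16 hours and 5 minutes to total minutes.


Hours: 16
Minutes: 5
Convert hours to minutes: 16 x 60 = 960
Add remaining minutes: 960 + 5 = 965

965


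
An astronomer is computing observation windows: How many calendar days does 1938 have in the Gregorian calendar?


Year: 1938
Check leap year rules:
Divisible by 4? No
1938 is not a leap year
Days: 365

365


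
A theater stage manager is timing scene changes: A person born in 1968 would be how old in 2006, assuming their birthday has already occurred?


Birth year: 1968
Current year: 2006
Age = current year - birth year
Age = 2006 - 1968 = 38

38


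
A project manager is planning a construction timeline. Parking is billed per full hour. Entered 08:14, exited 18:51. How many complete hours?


Start: 08:14
End: 18:51
Hour difference: 18 - 8 = 10 hours
Minute difference: 51 - 14 = 37 minutes
Total minutes: 637
Complete hours: 637 / 60 = 10 (remainder 37)

10


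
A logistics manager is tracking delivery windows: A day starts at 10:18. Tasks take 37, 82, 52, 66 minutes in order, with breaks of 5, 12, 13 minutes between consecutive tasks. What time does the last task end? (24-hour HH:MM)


Start: 10:18 = 618 min from midnight
  after task 1 (37 min): 10:55
  after break (5 min): 11:00
  after task 2 (82 min): 12:22
  after break (12 min): 12:34
  after task 3 (52 min): 13:26
  after break (13 min): 13:39
  after task 4 (66 min): 14:45
Total elapsed: 267 minutes
End time: 14:45

14:45


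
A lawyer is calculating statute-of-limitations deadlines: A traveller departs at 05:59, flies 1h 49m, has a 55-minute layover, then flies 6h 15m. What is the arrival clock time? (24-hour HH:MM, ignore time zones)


Depart: 05:59
Leg 1: +109 min -> 07:48
Layover: +55 min -> 08:43
Leg 2: +375 min -> 14:58
Total travel: 539 minutes = 8h 59m
Arrival: 14:58

14:58


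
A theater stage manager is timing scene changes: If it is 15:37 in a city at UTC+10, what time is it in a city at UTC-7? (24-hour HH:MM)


Local time: 15:37 at UTC+10 (offset 10h)
Target zone: UTC-7 (offset -7h)
Difference: -7 - (10) = -17 hours
Calculation: 15 + (-17) = -2
Wraparound: (-2) mod 24 = 22
Result: 22:37

22:37


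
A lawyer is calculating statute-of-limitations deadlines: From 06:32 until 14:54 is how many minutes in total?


Start time: 06:32 = 392 minutes from midnight
End time: 14:54 = 894 minutes from midnight
Difference: 894 - 392 = 502 minutes
That is 8 hours and 22 minutes

502


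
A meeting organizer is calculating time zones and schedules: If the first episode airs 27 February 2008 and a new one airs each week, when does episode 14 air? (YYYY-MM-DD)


First occurrence: 2008-02-27 (occurrence 1)
Each occurrence is 7 days after the previous.
Occurrence 14 is 13 weeks after the first.
13 weeks = 91 days
2008-02-27 + 91 days = 2008-05-28

2008-05-28


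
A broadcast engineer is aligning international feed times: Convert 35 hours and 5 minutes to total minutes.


Hours: 35
Extra minutes: 5
Minutes per hour: 60
Hours to minutes: 35 x 60 = 2100
Total: 2100 + 5 = 2105

2105


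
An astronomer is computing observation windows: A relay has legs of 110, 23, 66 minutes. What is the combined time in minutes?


Durations: 110, 23, 66
Running sum: 110
+ 23 = 133
+ 66 = 199
Total duration: 199 minutes
That is 3 hours and 19 minutes

199


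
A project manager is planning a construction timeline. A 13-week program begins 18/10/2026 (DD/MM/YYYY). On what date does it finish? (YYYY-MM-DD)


Start: 2026-10-18
Weeks to add: 13
Convert to days: 13 x 7 = 91 days
Add 91 days to 2026-10-18
Result: 2027-01-17

2027-01-17


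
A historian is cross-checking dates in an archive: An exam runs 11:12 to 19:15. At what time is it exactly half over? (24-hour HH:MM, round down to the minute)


Start time: 11:12 = 672 minutes from midnight
End time: 19:15 = 1155 minutes from midnight
Sum: 672 + 1155 = 1827
Midpoint: 1827 / 2 = 913 minutes
Convert: 913 / 60 = 15 hours, 13 minutes
Result: 15:13

15:13


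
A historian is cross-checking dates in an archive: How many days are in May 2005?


Month: May
Year: 2005
May is a 31-day month
Total: 31 days

31


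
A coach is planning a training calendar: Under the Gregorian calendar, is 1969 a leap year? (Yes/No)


Year: 1969
Divisible by 4? 1969 / 4 = 492.25 -> No
Not divisible by 4, so NOT a leap year

No


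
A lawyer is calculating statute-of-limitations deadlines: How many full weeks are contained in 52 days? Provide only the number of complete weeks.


Total days: 52
Days per week: 7
Division: 52 / 7 = 7 remainder 3
Complete weeks: 7
Remaining days: 3

7


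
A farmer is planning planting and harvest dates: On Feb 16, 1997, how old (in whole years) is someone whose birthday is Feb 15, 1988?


Birth: 1988-02-15
Reference: 1997-02-16
Year difference: 1997 - 1988 = 9
Has birthday (02-15) occurred by 02-16? Yes
Age in full years: 9

9


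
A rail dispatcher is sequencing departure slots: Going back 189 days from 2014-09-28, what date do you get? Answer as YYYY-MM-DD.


Start: 2014-09-28
Subtracting 189 days
Days already passed in September: 28
After going back through September: 161 more days to subtract
August 2014: 31 days, 130 remaining
July 2014: 31 days, 99 remaining
June 2014: 30 days, 69 remaining
May 2014: 31 days, 38 remaining
Result: 2014-03-23

2014-03-23


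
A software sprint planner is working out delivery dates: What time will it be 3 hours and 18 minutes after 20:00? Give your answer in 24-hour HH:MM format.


Start time: 20:00
Adding: 3 hours 18 minutes
Minutes: 0 + 18 = 18
Hours: 20 + 3 + 0 = 23
Result: 23:18

23:18
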